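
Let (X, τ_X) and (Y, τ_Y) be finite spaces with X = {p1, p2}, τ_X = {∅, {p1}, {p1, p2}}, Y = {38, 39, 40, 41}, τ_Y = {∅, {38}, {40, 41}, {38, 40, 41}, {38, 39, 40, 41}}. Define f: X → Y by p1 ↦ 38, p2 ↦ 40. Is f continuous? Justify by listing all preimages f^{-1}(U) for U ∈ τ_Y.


f is NOT continuous.

Compute f^{-1}(U) for each U ∈ τ_Y:
  U = ∅: f^{-1}(U) = ∅ ∈ τ_X ✓.
  U = {38}: f^{-1}(U) = {p1} ∈ τ_X ✓.
  U = {40, 41}: f^{-1}(U) = {p2} ∉ τ_X ✗.
  U = {38, 40, 41}: f^{-1}(U) = {p1, p2} ∈ τ_X ✓.
  U = {38, 39, 40, 41}: f^{-1}(U) = {p1, p2} ∈ τ_X ✓.
Found U = {40, 41} with f^{-1}(U) = {p2} not in τ_X. Therefore f is NOT continuous.


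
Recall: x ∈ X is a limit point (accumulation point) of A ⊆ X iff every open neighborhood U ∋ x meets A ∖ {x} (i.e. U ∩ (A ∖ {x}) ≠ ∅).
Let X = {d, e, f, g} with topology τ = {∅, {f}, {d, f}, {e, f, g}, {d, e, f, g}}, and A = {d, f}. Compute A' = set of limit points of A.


A' = {d, e, g}

For each x ∈ X, list the open sets U ∈ τ with x ∈ U, then check whether U ∩ (A ∖ {x}) ≠ ∅ for every such U.
  x = d: opens ∋ x are {d, f}, {d, e, f, g}; each meets A ∖ {d}, so x IS a limit point.
  x = e: opens ∋ x are {e, f, g}, {d, e, f, g}; each meets A ∖ {e}, so x IS a limit point.
  x = f: open {f} ∋ x has {f} ∩ (A ∖ {f}) = ∅, so x is NOT a limit point.
  x = g: opens ∋ x are {e, f, g}, {d, e, f, g}; each meets A ∖ {g}, so x IS a limit point.
Collecting: A' = {d, e, g}.


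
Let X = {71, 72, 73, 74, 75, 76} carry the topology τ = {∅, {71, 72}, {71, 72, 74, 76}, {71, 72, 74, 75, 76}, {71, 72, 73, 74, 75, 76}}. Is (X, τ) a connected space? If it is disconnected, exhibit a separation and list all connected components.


(X, τ) is connected.

Find clopen sets (U ∈ τ with X ∖ U ∈ τ):
  U = ∅, X ∖ U = {71, 72, 73, 74, 75, 76} — both open, so U is clopen.
  U = {71, 72, 73, 74, 75, 76}, X ∖ U = ∅ — both open, so U is clopen.
Only trivial clopens (∅ and X) exist, so (X, τ) is connected.
Compute connected components by grouping points that agree on all clopens:
  component: {71, 72, 73, 74, 75, 76}


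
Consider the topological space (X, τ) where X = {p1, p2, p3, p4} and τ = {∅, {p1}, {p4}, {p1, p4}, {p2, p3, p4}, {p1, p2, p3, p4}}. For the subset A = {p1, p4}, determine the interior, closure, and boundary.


int(A) = {p1, p4}, cl(A) = {p1, p2, p3, p4}, ∂A = {p2, p3}.

Closed sets in (X, τ) are complements of opens:
  closed(X, τ) = {∅, {p1}, {p2, p3}, {p1, p2, p3}, {p2, p3, p4}, {p1, p2, p3, p4}}.
int(A) = ⋃ {U ∈ τ : U ⊆ A}. Opens contained in A: ∅, {p1}, {p4}, {p1, p4}.
Taking the union of these: int(A) = {p1, p4}.
cl(A) = ⋂ {C closed : A ⊆ C}. Closed sets containing A: {p1, p2, p3, p4}.
Intersecting these: cl(A) = {p1, p2, p3, p4}.
∂A = cl(A) ∖ int(A) = {p1, p2, p3, p4} ∖ {p1, p4} = {p2, p3}.


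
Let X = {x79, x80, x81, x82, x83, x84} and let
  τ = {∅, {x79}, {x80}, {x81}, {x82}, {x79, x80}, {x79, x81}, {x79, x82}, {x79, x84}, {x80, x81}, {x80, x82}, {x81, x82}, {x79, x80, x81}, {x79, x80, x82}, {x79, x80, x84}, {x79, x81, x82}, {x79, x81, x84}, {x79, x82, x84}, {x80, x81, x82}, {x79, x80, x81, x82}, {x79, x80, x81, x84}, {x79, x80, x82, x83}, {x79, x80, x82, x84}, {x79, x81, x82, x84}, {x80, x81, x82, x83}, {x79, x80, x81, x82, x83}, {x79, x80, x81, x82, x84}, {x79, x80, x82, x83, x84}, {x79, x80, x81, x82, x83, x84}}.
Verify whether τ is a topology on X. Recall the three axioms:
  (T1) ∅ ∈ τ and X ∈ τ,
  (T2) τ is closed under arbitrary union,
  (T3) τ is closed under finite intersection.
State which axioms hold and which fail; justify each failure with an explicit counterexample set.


τ is NOT a topology on X.

Axiom (T1): ∅ ∈ τ? Yes; X ∈ τ? Yes.
Axiom (T2/T3): check pairwise unions and intersections of members of τ.
Counterexample for (T3): {x79, x80, x82, x83} ∩ {x80, x81, x82, x83} = {x80, x82, x83} ∉ τ. Therefore τ is NOT a topology.


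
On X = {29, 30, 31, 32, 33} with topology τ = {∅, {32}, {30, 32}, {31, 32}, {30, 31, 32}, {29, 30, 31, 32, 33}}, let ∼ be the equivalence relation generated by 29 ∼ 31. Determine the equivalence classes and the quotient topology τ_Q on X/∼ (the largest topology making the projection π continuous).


X/∼ = {[29=31], [30], [32], [33]}; |τ_Q| = 4.

Equivalence classes: [29=31], [30], [32], [33].
Quotient map π: X → X/∼ sends 29 ↦ [29=31], 30 ↦ [30], 31 ↦ [29=31], 32 ↦ [32], 33 ↦ [33].
For each subset V ⊆ X/∼, compute π^{-1}(V) ⊆ X and check whether π^{-1}(V) ∈ τ. V is open in τ_Q iff π^{-1}(V) ∈ τ.
  V = {}: π^{-1}(V) = ∅ ∈ τ ✓.
  V = {[29=31]}: π^{-1}(V) = {29, 31} ∉ τ ✗.
  V = {[30]}: π^{-1}(V) = {30} ∉ τ ✗.
  V = {[29=31], [30]}: π^{-1}(V) = {29, 30, 31} ∉ τ ✗.
  V = {[32]}: π^{-1}(V) = {32} ∈ τ ✓.
  V = {[29=31], [32]}: π^{-1}(V) = {29, 31, 32} ∉ τ ✗.
  V = {[30], [32]}: π^{-1}(V) = {30, 32} ∈ τ ✓.
  V = {[29=31], [30], [32]}: π^{-1}(V) = {29, 30, 31, 32} ∉ τ ✗.
  V = {[33]}: π^{-1}(V) = {33} ∉ τ ✗.
  V = {[29=31], [33]}: π^{-1}(V) = {29, 31, 33} ∉ τ ✗.
  V = {[30], [33]}: π^{-1}(V) = {30, 33} ∉ τ ✗.
  V = {[29=31], [30], [33]}: π^{-1}(V) = {29, 30, 31, 33} ∉ τ ✗.
  V = {[32], [33]}: π^{-1}(V) = {32, 33} ∉ τ ✗.
  V = {[29=31], [32], [33]}: π^{-1}(V) = {29, 31, 32, 33} ∉ τ ✗.
  V = {[30], [32], [33]}: π^{-1}(V) = {30, 32, 33} ∉ τ ✗.
  V = {[29=31], [30], [32], [33]}: π^{-1}(V) = {29, 30, 31, 32, 33} ∈ τ ✓.
Open sets in the quotient: τ_Q = {{}, {[32]}, {[30], [32]}, {[29=31], [30], [32], [33]}} (4 elements).


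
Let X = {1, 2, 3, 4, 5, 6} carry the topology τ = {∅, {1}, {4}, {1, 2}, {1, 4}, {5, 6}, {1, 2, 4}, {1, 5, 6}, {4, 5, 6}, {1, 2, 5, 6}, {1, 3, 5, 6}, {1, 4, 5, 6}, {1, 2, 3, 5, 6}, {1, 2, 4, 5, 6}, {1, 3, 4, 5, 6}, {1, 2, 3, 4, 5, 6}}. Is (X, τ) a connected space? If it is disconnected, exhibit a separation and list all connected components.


(X, τ) is disconnected; components = [{4}, {1, 2, 3, 5, 6}].

Find clopen sets (U ∈ τ with X ∖ U ∈ τ):
  U = ∅, X ∖ U = {1, 2, 3, 4, 5, 6} — both open, so U is clopen.
  U = {4}, X ∖ U = {1, 2, 3, 5, 6} — both open, so U is clopen.
  U = {1, 2, 3, 5, 6}, X ∖ U = {4} — both open, so U is clopen.
  U = {1, 2, 3, 4, 5, 6}, X ∖ U = ∅ — both open, so U is clopen.
Nontrivial clopen(s) exist: e.g. {1, 2, 3, 5, 6}. So (X, τ) is disconnected.
Compute connected components by grouping points that agree on all clopens:
  component: {4}
  component: {1, 2, 3, 5, 6}


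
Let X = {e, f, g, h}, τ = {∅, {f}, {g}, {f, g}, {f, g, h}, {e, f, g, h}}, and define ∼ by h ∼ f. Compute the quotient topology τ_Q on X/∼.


X/∼ = {[e], [f=h], [g]}; |τ_Q| = 4.

Equivalence classes: [e], [f=h], [g].
Quotient map π: X → X/∼ sends e ↦ [e], f ↦ [f=h], g ↦ [g], h ↦ [f=h].
For each subset V ⊆ X/∼, compute π^{-1}(V) ⊆ X and check whether π^{-1}(V) ∈ τ. V is open in τ_Q iff π^{-1}(V) ∈ τ.
  V = {}: π^{-1}(V) = ∅ ∈ τ ✓.
  V = {[e]}: π^{-1}(V) = {e} ∉ τ ✗.
  V = {[f=h]}: π^{-1}(V) = {f, h} ∉ τ ✗.
  V = {[e], [f=h]}: π^{-1}(V) = {e, f, h} ∉ τ ✗.
  V = {[g]}: π^{-1}(V) = {g} ∈ τ ✓.
  V = {[e], [g]}: π^{-1}(V) = {e, g} ∉ τ ✗.
  V = {[f=h], [g]}: π^{-1}(V) = {f, g, h} ∈ τ ✓.
  V = {[e], [f=h], [g]}: π^{-1}(V) = {e, f, g, h} ∈ τ ✓.
Open sets in the quotient: τ_Q = {{}, {[g]}, {[f=h], [g]}, {[e], [f=h], [g]}} (4 elements).


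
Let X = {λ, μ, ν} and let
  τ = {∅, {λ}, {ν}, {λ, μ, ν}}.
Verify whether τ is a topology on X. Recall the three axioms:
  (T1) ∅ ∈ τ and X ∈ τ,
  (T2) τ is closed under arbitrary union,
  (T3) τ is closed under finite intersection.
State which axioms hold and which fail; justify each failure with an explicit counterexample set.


τ is NOT a topology on X.

Axiom (T1): ∅ ∈ τ? Yes; X ∈ τ? Yes.
Axiom (T2/T3): check pairwise unions and intersections of members of τ.
Counterexample for (T2): {λ} ∪ {ν} = {λ, ν} ∉ τ. Therefore τ is NOT a topology.


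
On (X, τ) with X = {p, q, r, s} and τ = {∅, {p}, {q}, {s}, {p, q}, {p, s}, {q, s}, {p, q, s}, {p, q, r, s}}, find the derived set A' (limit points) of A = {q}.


A' = {r}

For each x ∈ X, list the open sets U ∈ τ with x ∈ U, then check whether U ∩ (A ∖ {x}) ≠ ∅ for every such U.
  x = p: open {p} ∋ x has {p} ∩ (A ∖ {p}) = ∅, so x is NOT a limit point.
  x = q: open {q} ∋ x has {q} ∩ (A ∖ {q}) = ∅, so x is NOT a limit point.
  x = r: opens ∋ x are {p, q, r, s}; each meets A ∖ {r}, so x IS a limit point.
  x = s: open {s} ∋ x has {s} ∩ (A ∖ {s}) = ∅, so x is NOT a limit point.
Collecting: A' = {r}.


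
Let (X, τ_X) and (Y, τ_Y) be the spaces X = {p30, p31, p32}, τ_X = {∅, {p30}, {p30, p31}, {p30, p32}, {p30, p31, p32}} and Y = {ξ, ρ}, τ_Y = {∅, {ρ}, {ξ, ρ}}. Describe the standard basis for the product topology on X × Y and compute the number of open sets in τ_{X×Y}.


Basis B = {∅ × ∅, {p30} × {ρ}, {p30} × {ξ, ρ}, {p30, p31} × {ρ}, {p30, p32} × {ρ}, {p30, p31, p32} × {ρ}, {p30, p31} × {ξ, ρ}, {p30, p32} × {ξ, ρ}, {p30, p31, p32} × {ξ, ρ}}; |τ_{X×Y}| = 14.

Enumerate products U × V with U ∈ τ_X, V ∈ τ_Y (deduplicated):
  ∅ × ∅ = {} (∅)
  {p30} × {ρ} = {(p30,ρ)}
  {p30} × {ξ, ρ} = {(p30,ξ), (p30,ρ)}
  {p30, p31} × {ρ} = {(p30,ρ), (p31,ρ)}
  {p30, p32} × {ρ} = {(p30,ρ), (p32,ρ)}
  {p30, p31, p32} × {ρ} = {(p30,ρ), (p31,ρ), (p32,ρ)}
  {p30, p31} × {ξ, ρ} = {(p30,ξ), (p30,ρ), (p31,ξ), (p31,ρ)}
  {p30, p32} × {ξ, ρ} = {(p30,ξ), (p30,ρ), (p32,ξ), (p32,ρ)}
  {p30, p31, p32} × {ξ, ρ} = {(p30,ξ), (p30,ρ), (p31,ξ), (p31,ρ), (p32,ξ), (p32,ρ)}
These 9 distinct sets form the basis B.
Close under arbitrary unions to get τ_{X×Y}; counting gives |τ_{X×Y}| = 14.


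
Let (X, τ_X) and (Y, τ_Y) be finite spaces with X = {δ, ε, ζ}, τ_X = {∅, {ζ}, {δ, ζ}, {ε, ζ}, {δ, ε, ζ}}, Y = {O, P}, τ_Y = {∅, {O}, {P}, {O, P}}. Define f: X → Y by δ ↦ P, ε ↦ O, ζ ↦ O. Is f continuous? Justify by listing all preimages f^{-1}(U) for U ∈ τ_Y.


f is NOT continuous.

Compute f^{-1}(U) for each U ∈ τ_Y:
  U = ∅: f^{-1}(U) = ∅ ∈ τ_X ✓.
  U = {O}: f^{-1}(U) = {ε, ζ} ∈ τ_X ✓.
  U = {P}: f^{-1}(U) = {δ} ∉ τ_X ✗.
  U = {O, P}: f^{-1}(U) = {δ, ε, ζ} ∈ τ_X ✓.
Found U = {P} with f^{-1}(U) = {δ} not in τ_X. Therefore f is NOT continuous.


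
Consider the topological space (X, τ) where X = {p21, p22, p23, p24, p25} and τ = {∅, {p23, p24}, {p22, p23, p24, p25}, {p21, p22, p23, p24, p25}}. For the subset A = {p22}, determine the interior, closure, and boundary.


int(A) = ∅, cl(A) = {p21, p22, p25}, ∂A = {p21, p22, p25}.

Closed sets in (X, τ) are complements of opens:
  closed(X, τ) = {∅, {p21}, {p21, p22, p25}, {p21, p22, p23, p24, p25}}.
int(A) = ⋃ {U ∈ τ : U ⊆ A}. Opens contained in A: ∅.
Taking the union of these: int(A) = ∅.
cl(A) = ⋂ {C closed : A ⊆ C}. Closed sets containing A: {p21, p22, p25}, {p21, p22, p23, p24, p25}.
Intersecting these: cl(A) = {p21, p22, p25}.
∂A = cl(A) ∖ int(A) = {p21, p22, p25} ∖ ∅ = {p21, p22, p25}.


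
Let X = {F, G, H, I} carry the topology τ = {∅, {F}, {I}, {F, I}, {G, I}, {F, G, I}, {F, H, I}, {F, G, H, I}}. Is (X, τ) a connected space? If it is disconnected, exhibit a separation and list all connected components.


(X, τ) is connected.

Find clopen sets (U ∈ τ with X ∖ U ∈ τ):
  U = ∅, X ∖ U = {F, G, H, I} — both open, so U is clopen.
  U = {F, G, H, I}, X ∖ U = ∅ — both open, so U is clopen.
Only trivial clopens (∅ and X) exist, so (X, τ) is connected.
Compute connected components by grouping points that agree on all clopens:
  component: {F, G, H, I}


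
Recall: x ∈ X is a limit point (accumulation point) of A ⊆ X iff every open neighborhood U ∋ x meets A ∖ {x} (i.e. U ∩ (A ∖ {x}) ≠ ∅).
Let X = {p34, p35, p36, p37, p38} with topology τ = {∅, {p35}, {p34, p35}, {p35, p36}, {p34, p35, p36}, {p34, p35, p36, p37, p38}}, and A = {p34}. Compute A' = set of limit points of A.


A' = {p37, p38}

For each x ∈ X, list the open sets U ∈ τ with x ∈ U, then check whether U ∩ (A ∖ {x}) ≠ ∅ for every such U.
  x = p34: open {p34, p35} ∋ x has {p34, p35} ∩ (A ∖ {p34}) = ∅, so x is NOT a limit point.
  x = p35: open {p35} ∋ x has {p35} ∩ (A ∖ {p35}) = ∅, so x is NOT a limit point.
  x = p36: open {p35, p36} ∋ x has {p35, p36} ∩ (A ∖ {p36}) = ∅, so x is NOT a limit point.
  x = p37: opens ∋ x are {p34, p35, p36, p37, p38}; each meets A ∖ {p37}, so x IS a limit point.
  x = p38: opens ∋ x are {p34, p35, p36, p37, p38}; each meets A ∖ {p38}, so x IS a limit point.
Collecting: A' = {p37, p38}.


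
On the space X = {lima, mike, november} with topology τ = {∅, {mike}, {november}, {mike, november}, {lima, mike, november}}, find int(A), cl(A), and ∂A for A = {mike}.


int(A) = {mike}, cl(A) = {lima, mike}, ∂A = {lima}.

Closed sets in (X, τ) are complements of opens:
  closed(X, τ) = {∅, {lima}, {lima, mike}, {lima, november}, {lima, mike, november}}.
int(A) = ⋃ {U ∈ τ : U ⊆ A}. Opens contained in A: ∅, {mike}.
Taking the union of these: int(A) = {mike}.
cl(A) = ⋂ {C closed : A ⊆ C}. Closed sets containing A: {lima, mike}, {lima, mike, november}.
Intersecting these: cl(A) = {lima, mike}.
∂A = cl(A) ∖ int(A) = {lima, mike} ∖ {mike} = {lima}.


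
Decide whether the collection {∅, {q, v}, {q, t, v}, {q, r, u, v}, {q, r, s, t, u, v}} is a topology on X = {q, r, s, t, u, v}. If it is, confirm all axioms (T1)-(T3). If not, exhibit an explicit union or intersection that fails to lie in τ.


τ is NOT a topology on X.

Axiom (T1): ∅ ∈ τ? Yes; X ∈ τ? Yes.
Axiom (T2/T3): check pairwise unions and intersections of members of τ.
Counterexample for (T2): {q, t, v} ∪ {q, r, u, v} = {q, r, t, u, v} ∉ τ. Therefore τ is NOT a topology.


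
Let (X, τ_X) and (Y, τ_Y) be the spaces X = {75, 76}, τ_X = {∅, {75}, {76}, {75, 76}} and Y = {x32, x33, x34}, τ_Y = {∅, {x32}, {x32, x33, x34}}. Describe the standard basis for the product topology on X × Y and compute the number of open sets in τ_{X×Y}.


Basis B = {∅ × ∅, {75} × {x32}, {76} × {x32}, {75, 76} × {x32}, {75} × {x32, x33, x34}, {76} × {x32, x33, x34}, {75, 76} × {x32, x33, x34}}; |τ_{X×Y}| = 9.

Enumerate products U × V with U ∈ τ_X, V ∈ τ_Y (deduplicated):
  ∅ × ∅ = {} (∅)
  {75} × {x32} = {(75,x32)}
  {76} × {x32} = {(76,x32)}
  {75, 76} × {x32} = {(75,x32), (76,x32)}
  {75} × {x32, x33, x34} = {(75,x32), (75,x33), (75,x34)}
  {76} × {x32, x33, x34} = {(76,x32), (76,x33), (76,x34)}
  {75, 76} × {x32, x33, x34} = {(75,x32), (75,x33), (75,x34), (76,x32), (76,x33), (76,x34)}
These 7 distinct sets form the basis B.
Close under arbitrary unions to get τ_{X×Y}; counting gives |τ_{X×Y}| = 9.


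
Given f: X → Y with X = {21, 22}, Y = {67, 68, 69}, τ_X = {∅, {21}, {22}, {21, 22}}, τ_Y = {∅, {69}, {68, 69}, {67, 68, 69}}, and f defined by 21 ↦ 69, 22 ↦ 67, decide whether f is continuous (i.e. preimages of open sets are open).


f IS continuous.

Compute f^{-1}(U) for each U ∈ τ_Y:
  U = ∅: f^{-1}(U) = ∅ ∈ τ_X ✓.
  U = {69}: f^{-1}(U) = {21} ∈ τ_X ✓.
  U = {68, 69}: f^{-1}(U) = {21} ∈ τ_X ✓.
  U = {67, 68, 69}: f^{-1}(U) = {21, 22} ∈ τ_X ✓.
Every preimage lies in τ_X, so f IS continuous.


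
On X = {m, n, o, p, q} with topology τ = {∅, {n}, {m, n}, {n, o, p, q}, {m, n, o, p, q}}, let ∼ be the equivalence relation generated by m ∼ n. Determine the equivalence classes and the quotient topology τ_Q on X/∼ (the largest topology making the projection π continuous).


X/∼ = {[m=n], [o], [p], [q]}; |τ_Q| = 3.

Equivalence classes: [m=n], [o], [p], [q].
Quotient map π: X → X/∼ sends m ↦ [m=n], n ↦ [m=n], o ↦ [o], p ↦ [p], q ↦ [q].
For each subset V ⊆ X/∼, compute π^{-1}(V) ⊆ X and check whether π^{-1}(V) ∈ τ. V is open in τ_Q iff π^{-1}(V) ∈ τ.
  V = {}: π^{-1}(V) = ∅ ∈ τ ✓.
  V = {[m=n]}: π^{-1}(V) = {m, n} ∈ τ ✓.
  V = {[o]}: π^{-1}(V) = {o} ∉ τ ✗.
  V = {[m=n], [o]}: π^{-1}(V) = {m, n, o} ∉ τ ✗.
  V = {[p]}: π^{-1}(V) = {p} ∉ τ ✗.
  V = {[m=n], [p]}: π^{-1}(V) = {m, n, p} ∉ τ ✗.
  V = {[o], [p]}: π^{-1}(V) = {o, p} ∉ τ ✗.
  V = {[m=n], [o], [p]}: π^{-1}(V) = {m, n, o, p} ∉ τ ✗.
  V = {[q]}: π^{-1}(V) = {q} ∉ τ ✗.
  V = {[m=n], [q]}: π^{-1}(V) = {m, n, q} ∉ τ ✗.
  V = {[o], [q]}: π^{-1}(V) = {o, q} ∉ τ ✗.
  V = {[m=n], [o], [q]}: π^{-1}(V) = {m, n, o, q} ∉ τ ✗.
  V = {[p], [q]}: π^{-1}(V) = {p, q} ∉ τ ✗.
  V = {[m=n], [p], [q]}: π^{-1}(V) = {m, n, p, q} ∉ τ ✗.
  V = {[o], [p], [q]}: π^{-1}(V) = {o, p, q} ∉ τ ✗.
  V = {[m=n], [o], [p], [q]}: π^{-1}(V) = {m, n, o, p, q} ∈ τ ✓.
Open sets in the quotient: τ_Q = {{}, {[m=n]}, {[m=n], [o], [p], [q]}} (3 elements).


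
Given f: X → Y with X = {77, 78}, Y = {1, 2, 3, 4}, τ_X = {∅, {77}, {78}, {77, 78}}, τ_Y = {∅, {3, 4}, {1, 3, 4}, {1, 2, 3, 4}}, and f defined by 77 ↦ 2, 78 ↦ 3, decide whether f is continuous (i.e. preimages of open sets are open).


f IS continuous.

Compute f^{-1}(U) for each U ∈ τ_Y:
  U = ∅: f^{-1}(U) = ∅ ∈ τ_X ✓.
  U = {3, 4}: f^{-1}(U) = {78} ∈ τ_X ✓.
  U = {1, 3, 4}: f^{-1}(U) = {78} ∈ τ_X ✓.
  U = {1, 2, 3, 4}: f^{-1}(U) = {77, 78} ∈ τ_X ✓.
Every preimage lies in τ_X, so f IS continuous.


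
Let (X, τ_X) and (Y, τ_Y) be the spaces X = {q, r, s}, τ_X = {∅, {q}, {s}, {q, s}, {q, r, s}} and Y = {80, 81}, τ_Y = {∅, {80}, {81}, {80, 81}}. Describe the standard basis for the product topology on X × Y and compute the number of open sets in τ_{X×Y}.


Basis B = {∅ × ∅, {q} × {80}, {q} × {81}, {s} × {80}, {s} × {81}, {q} × {80, 81}, {q, s} × {80}, {q, s} × {81}, {s} × {80, 81}, {q, r, s} × {80}, {q, r, s} × {81}, {q, s} × {80, 81}, {q, r, s} × {80, 81}}; |τ_{X×Y}| = 25.

Enumerate products U × V with U ∈ τ_X, V ∈ τ_Y (deduplicated):
  ∅ × ∅ = {} (∅)
  {q} × {80} = {(q,80)}
  {q} × {81} = {(q,81)}
  {s} × {80} = {(s,80)}
  {s} × {81} = {(s,81)}
  {q} × {80, 81} = {(q,80), (q,81)}
  {q, s} × {80} = {(q,80), (s,80)}
  {q, s} × {81} = {(q,81), (s,81)}
  {s} × {80, 81} = {(s,80), (s,81)}
  {q, r, s} × {80} = {(q,80), (r,80), (s,80)}
  {q, r, s} × {81} = {(q,81), (r,81), (s,81)}
  {q, s} × {80, 81} = {(q,80), (q,81), (s,80), (s,81)}
  {q, r, s} × {80, 81} = {(q,80), (q,81), (r,80), (r,81), (s,80), (s,81)}
These 13 distinct sets form the basis B.
Close under arbitrary unions to get τ_{X×Y}; counting gives |τ_{X×Y}| = 25.


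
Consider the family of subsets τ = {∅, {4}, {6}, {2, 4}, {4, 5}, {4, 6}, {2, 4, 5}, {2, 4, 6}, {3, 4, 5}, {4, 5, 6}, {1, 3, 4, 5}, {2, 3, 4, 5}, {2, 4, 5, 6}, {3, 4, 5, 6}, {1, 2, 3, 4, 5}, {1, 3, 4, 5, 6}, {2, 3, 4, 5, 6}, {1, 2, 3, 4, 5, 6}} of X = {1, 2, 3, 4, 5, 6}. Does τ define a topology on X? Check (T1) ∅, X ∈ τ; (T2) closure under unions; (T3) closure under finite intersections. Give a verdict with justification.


τ IS a topology on X.

Axiom (T1): ∅ ∈ τ? Yes; X ∈ τ? Yes.
Axiom (T2/T3): check pairwise unions and intersections of members of τ.
All pairwise intersections and unions checked — each lies in τ. Therefore τ satisfies (T1), (T2), (T3): it IS a topology on X.


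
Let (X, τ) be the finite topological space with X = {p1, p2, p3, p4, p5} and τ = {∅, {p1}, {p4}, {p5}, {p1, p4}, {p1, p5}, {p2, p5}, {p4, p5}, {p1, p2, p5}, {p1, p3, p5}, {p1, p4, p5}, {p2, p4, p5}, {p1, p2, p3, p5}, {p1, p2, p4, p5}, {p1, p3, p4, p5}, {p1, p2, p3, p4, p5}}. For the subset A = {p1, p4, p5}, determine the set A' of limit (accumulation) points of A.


A' = {p2, p3}

For each x ∈ X, list the open sets U ∈ τ with x ∈ U, then check whether U ∩ (A ∖ {x}) ≠ ∅ for every such U.
  x = p1: open {p1} ∋ x has {p1} ∩ (A ∖ {p1}) = ∅, so x is NOT a limit point.
  x = p2: opens ∋ x are {p2, p5}, {p1, p2, p5}, {p2, p4, p5}, {p1, p2, p3, p5}, {p1, p2, p4, p5}, {p1, p2, p3, p4, p5}; each meets A ∖ {p2}, so x IS a limit point.
  x = p3: opens ∋ x are {p1, p3, p5}, {p1, p2, p3, p5}, {p1, p3, p4, p5}, {p1, p2, p3, p4, p5}; each meets A ∖ {p3}, so x IS a limit point.
  x = p4: open {p4} ∋ x has {p4} ∩ (A ∖ {p4}) = ∅, so x is NOT a limit point.
  x = p5: open {p5} ∋ x has {p5} ∩ (A ∖ {p5}) = ∅, so x is NOT a limit point.
Collecting: A' = {p2, p3}.


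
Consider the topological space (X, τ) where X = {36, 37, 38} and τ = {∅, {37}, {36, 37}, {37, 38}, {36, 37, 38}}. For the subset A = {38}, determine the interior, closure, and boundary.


int(A) = ∅, cl(A) = {38}, ∂A = {38}.

Closed sets in (X, τ) are complements of opens:
  closed(X, τ) = {∅, {36}, {38}, {36, 38}, {36, 37, 38}}.
int(A) = ⋃ {U ∈ τ : U ⊆ A}. Opens contained in A: ∅.
Taking the union of these: int(A) = ∅.
cl(A) = ⋂ {C closed : A ⊆ C}. Closed sets containing A: {38}, {36, 38}, {36, 37, 38}.
Intersecting these: cl(A) = {38}.
∂A = cl(A) ∖ int(A) = {38} ∖ ∅ = {38}.


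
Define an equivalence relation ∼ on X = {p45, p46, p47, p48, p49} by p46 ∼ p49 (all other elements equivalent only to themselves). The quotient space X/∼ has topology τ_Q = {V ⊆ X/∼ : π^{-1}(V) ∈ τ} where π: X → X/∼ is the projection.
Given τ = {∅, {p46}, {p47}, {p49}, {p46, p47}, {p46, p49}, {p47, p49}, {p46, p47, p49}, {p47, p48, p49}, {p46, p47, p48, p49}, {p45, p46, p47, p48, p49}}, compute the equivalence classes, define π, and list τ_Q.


X/∼ = {[p45], [p46=p49], [p47], [p48]}; |τ_Q| = 6.

Equivalence classes: [p45], [p46=p49], [p47], [p48].
Quotient map π: X → X/∼ sends p45 ↦ [p45], p46 ↦ [p46=p49], p47 ↦ [p47], p48 ↦ [p48], p49 ↦ [p46=p49].
For each subset V ⊆ X/∼, compute π^{-1}(V) ⊆ X and check whether π^{-1}(V) ∈ τ. V is open in τ_Q iff π^{-1}(V) ∈ τ.
  V = {}: π^{-1}(V) = ∅ ∈ τ ✓.
  V = {[p45]}: π^{-1}(V) = {p45} ∉ τ ✗.
  V = {[p46=p49]}: π^{-1}(V) = {p46, p49} ∈ τ ✓.
  V = {[p45], [p46=p49]}: π^{-1}(V) = {p45, p46, p49} ∉ τ ✗.
  V = {[p47]}: π^{-1}(V) = {p47} ∈ τ ✓.
  V = {[p45], [p47]}: π^{-1}(V) = {p45, p47} ∉ τ ✗.
  V = {[p46=p49], [p47]}: π^{-1}(V) = {p46, p47, p49} ∈ τ ✓.
  V = {[p45], [p46=p49], [p47]}: π^{-1}(V) = {p45, p46, p47, p49} ∉ τ ✗.
  V = {[p48]}: π^{-1}(V) = {p48} ∉ τ ✗.
  V = {[p45], [p48]}: π^{-1}(V) = {p45, p48} ∉ τ ✗.
  V = {[p46=p49], [p48]}: π^{-1}(V) = {p46, p48, p49} ∉ τ ✗.
  V = {[p45], [p46=p49], [p48]}: π^{-1}(V) = {p45, p46, p48, p49} ∉ τ ✗.
  V = {[p47], [p48]}: π^{-1}(V) = {p47, p48} ∉ τ ✗.
  V = {[p45], [p47], [p48]}: π^{-1}(V) = {p45, p47, p48} ∉ τ ✗.
  V = {[p46=p49], [p47], [p48]}: π^{-1}(V) = {p46, p47, p48, p49} ∈ τ ✓.
  V = {[p45], [p46=p49], [p47], [p48]}: π^{-1}(V) = {p45, p46, p47, p48, p49} ∈ τ ✓.
Open sets in the quotient: τ_Q = {{}, {[p46=p49]}, {[p47]}, {[p46=p49], [p47]}, {[p46=p49], [p47], [p48]}, {[p45], [p46=p49], [p47], [p48]}} (6 elements).


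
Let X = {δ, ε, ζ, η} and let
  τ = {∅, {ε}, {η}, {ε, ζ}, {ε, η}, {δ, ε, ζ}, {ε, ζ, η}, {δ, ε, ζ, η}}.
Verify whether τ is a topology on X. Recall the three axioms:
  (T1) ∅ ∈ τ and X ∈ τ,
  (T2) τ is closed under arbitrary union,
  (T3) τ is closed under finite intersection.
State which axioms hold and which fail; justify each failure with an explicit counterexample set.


τ IS a topology on X.

Axiom (T1): ∅ ∈ τ? Yes; X ∈ τ? Yes.
Axiom (T2/T3): check pairwise unions and intersections of members of τ.
All pairwise intersections and unions checked — each lies in τ. Therefore τ satisfies (T1), (T2), (T3): it IS a topology on X.


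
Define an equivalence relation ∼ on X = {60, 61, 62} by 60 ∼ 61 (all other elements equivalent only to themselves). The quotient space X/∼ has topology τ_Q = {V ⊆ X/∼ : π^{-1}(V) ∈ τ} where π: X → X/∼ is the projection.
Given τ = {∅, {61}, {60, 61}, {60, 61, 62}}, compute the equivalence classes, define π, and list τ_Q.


X/∼ = {[60=61], [62]}; |τ_Q| = 3.

Equivalence classes: [60=61], [62].
Quotient map π: X → X/∼ sends 60 ↦ [60=61], 61 ↦ [60=61], 62 ↦ [62].
For each subset V ⊆ X/∼, compute π^{-1}(V) ⊆ X and check whether π^{-1}(V) ∈ τ. V is open in τ_Q iff π^{-1}(V) ∈ τ.
  V = {}: π^{-1}(V) = ∅ ∈ τ ✓.
  V = {[60=61]}: π^{-1}(V) = {60, 61} ∈ τ ✓.
  V = {[62]}: π^{-1}(V) = {62} ∉ τ ✗.
  V = {[60=61], [62]}: π^{-1}(V) = {60, 61, 62} ∈ τ ✓.
Open sets in the quotient: τ_Q = {{}, {[60=61]}, {[60=61], [62]}} (3 elements).


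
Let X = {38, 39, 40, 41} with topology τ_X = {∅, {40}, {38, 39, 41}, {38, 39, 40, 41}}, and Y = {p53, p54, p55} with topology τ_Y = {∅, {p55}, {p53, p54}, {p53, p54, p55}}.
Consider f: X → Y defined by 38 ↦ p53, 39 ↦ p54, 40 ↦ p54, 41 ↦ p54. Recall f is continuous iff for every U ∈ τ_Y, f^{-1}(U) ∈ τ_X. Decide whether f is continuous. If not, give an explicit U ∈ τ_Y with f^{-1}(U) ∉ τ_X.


f IS continuous.

Compute f^{-1}(U) for each U ∈ τ_Y:
  U = ∅: f^{-1}(U) = ∅ ∈ τ_X ✓.
  U = {p55}: f^{-1}(U) = ∅ ∈ τ_X ✓.
  U = {p53, p54}: f^{-1}(U) = {38, 39, 40, 41} ∈ τ_X ✓.
  U = {p53, p54, p55}: f^{-1}(U) = {38, 39, 40, 41} ∈ τ_X ✓.
Every preimage lies in τ_X, so f IS continuous.


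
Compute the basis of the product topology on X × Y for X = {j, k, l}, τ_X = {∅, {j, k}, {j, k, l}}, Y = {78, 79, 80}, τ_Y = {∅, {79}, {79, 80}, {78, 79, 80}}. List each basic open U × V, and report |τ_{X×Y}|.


Basis B = {∅ × ∅, {j, k} × {79}, {j, k, l} × {79}, {j, k} × {79, 80}, {j, k} × {78, 79, 80}, {j, k, l} × {79, 80}, {j, k, l} × {78, 79, 80}}; |τ_{X×Y}| = 10.

Enumerate products U × V with U ∈ τ_X, V ∈ τ_Y (deduplicated):
  ∅ × ∅ = {} (∅)
  {j, k} × {79} = {(j,79), (k,79)}
  {j, k, l} × {79} = {(j,79), (k,79), (l,79)}
  {j, k} × {79, 80} = {(j,79), (j,80), (k,79), (k,80)}
  {j, k} × {78, 79, 80} = {(j,78), (j,79), (j,80), (k,78), (k,79), (k,80)}
  {j, k, l} × {79, 80} = {(j,79), (j,80), (k,79), (k,80), (l,79), (l,80)}
  {j, k, l} × {78, 79, 80} = {(j,78), (j,79), (j,80), (k,78), (k,79), (k,80), (l,78), (l,79), (l,80)}
These 7 distinct sets form the basis B.
Close under arbitrary unions to get τ_{X×Y}; counting gives |τ_{X×Y}| = 10.


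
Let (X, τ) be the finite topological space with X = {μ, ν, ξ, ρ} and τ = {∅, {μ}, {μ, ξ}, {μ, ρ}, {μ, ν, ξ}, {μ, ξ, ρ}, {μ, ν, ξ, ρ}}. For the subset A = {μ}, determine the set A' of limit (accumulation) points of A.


A' = {ν, ξ, ρ}

For each x ∈ X, list the open sets U ∈ τ with x ∈ U, then check whether U ∩ (A ∖ {x}) ≠ ∅ for every such U.
  x = μ: open {μ} ∋ x has {μ} ∩ (A ∖ {μ}) = ∅, so x is NOT a limit point.
  x = ν: opens ∋ x are {μ, ν, ξ}, {μ, ν, ξ, ρ}; each meets A ∖ {ν}, so x IS a limit point.
  x = ξ: opens ∋ x are {μ, ξ}, {μ, ν, ξ}, {μ, ξ, ρ}, {μ, ν, ξ, ρ}; each meets A ∖ {ξ}, so x IS a limit point.
  x = ρ: opens ∋ x are {μ, ρ}, {μ, ξ, ρ}, {μ, ν, ξ, ρ}; each meets A ∖ {ρ}, so x IS a limit point.
Collecting: A' = {ν, ξ, ρ}.


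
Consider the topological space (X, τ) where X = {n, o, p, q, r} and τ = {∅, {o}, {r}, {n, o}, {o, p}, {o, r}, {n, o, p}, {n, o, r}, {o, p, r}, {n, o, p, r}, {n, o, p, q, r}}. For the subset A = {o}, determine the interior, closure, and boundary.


int(A) = {o}, cl(A) = {n, o, p, q}, ∂A = {n, p, q}.

Closed sets in (X, τ) are complements of opens:
  closed(X, τ) = {∅, {q}, {n, q}, {p, q}, {q, r}, {n, p, q}, {n, q, r}, {p, q, r}, {n, o, p, q}, {n, p, q, r}, {n, o, p, q, r}}.
int(A) = ⋃ {U ∈ τ : U ⊆ A}. Opens contained in A: ∅, {o}.
Taking the union of these: int(A) = {o}.
cl(A) = ⋂ {C closed : A ⊆ C}. Closed sets containing A: {n, o, p, q}, {n, o, p, q, r}.
Intersecting these: cl(A) = {n, o, p, q}.
∂A = cl(A) ∖ int(A) = {n, o, p, q} ∖ {o} = {n, p, q}.


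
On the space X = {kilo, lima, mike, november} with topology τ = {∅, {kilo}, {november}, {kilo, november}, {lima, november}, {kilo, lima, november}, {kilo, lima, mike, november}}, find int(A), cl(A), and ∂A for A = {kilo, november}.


int(A) = {kilo, november}, cl(A) = {kilo, lima, mike, november}, ∂A = {lima, mike}.

Closed sets in (X, τ) are complements of opens:
  closed(X, τ) = {∅, {mike}, {kilo, mike}, {lima, mike}, {kilo, lima, mike}, {lima, mike, november}, {kilo, lima, mike, november}}.
int(A) = ⋃ {U ∈ τ : U ⊆ A}. Opens contained in A: ∅, {kilo}, {november}, {kilo, november}.
Taking the union of these: int(A) = {kilo, november}.
cl(A) = ⋂ {C closed : A ⊆ C}. Closed sets containing A: {kilo, lima, mike, november}.
Intersecting these: cl(A) = {kilo, lima, mike, november}.
∂A = cl(A) ∖ int(A) = {kilo, lima, mike, november} ∖ {kilo, november} = {lima, mike}.


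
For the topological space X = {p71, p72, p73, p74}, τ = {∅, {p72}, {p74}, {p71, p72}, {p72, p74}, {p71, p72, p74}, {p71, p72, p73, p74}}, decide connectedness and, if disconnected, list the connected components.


(X, τ) is connected.

Find clopen sets (U ∈ τ with X ∖ U ∈ τ):
  U = ∅, X ∖ U = {p71, p72, p73, p74} — both open, so U is clopen.
  U = {p71, p72, p73, p74}, X ∖ U = ∅ — both open, so U is clopen.
Only trivial clopens (∅ and X) exist, so (X, τ) is connected.
Compute connected components by grouping points that agree on all clopens:
  component: {p71, p72, p73, p74}


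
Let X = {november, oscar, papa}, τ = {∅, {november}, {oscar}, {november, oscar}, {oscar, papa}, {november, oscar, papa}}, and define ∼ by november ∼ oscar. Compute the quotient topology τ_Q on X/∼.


X/∼ = {[november=oscar], [papa]}; |τ_Q| = 3.

Equivalence classes: [november=oscar], [papa].
Quotient map π: X → X/∼ sends november ↦ [november=oscar], oscar ↦ [november=oscar], papa ↦ [papa].
For each subset V ⊆ X/∼, compute π^{-1}(V) ⊆ X and check whether π^{-1}(V) ∈ τ. V is open in τ_Q iff π^{-1}(V) ∈ τ.
  V = {}: π^{-1}(V) = ∅ ∈ τ ✓.
  V = {[november=oscar]}: π^{-1}(V) = {november, oscar} ∈ τ ✓.
  V = {[papa]}: π^{-1}(V) = {papa} ∉ τ ✗.
  V = {[november=oscar], [papa]}: π^{-1}(V) = {november, oscar, papa} ∈ τ ✓.
Open sets in the quotient: τ_Q = {{}, {[november=oscar]}, {[november=oscar], [papa]}} (3 elements).


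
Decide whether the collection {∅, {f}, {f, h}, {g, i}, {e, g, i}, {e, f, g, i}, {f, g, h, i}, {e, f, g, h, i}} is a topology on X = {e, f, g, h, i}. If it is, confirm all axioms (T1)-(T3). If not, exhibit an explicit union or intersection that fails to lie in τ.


τ is NOT a topology on X.

Axiom (T1): ∅ ∈ τ? Yes; X ∈ τ? Yes.
Axiom (T2/T3): check pairwise unions and intersections of members of τ.
Counterexample for (T2): {f} ∪ {g, i} = {f, g, i} ∉ τ. Therefore τ is NOT a topology.


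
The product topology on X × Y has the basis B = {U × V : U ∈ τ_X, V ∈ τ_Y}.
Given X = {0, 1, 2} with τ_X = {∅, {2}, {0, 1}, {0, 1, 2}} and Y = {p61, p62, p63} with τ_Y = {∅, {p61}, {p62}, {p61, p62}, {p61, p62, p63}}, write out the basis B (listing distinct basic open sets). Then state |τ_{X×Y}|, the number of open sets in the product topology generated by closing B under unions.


Basis B = {∅ × ∅, {2} × {p61}, {2} × {p62}, {0, 1} × {p61}, {0, 1} × {p62}, {2} × {p61, p62}, {0, 1, 2} × {p61}, {0, 1, 2} × {p62}, {2} × {p61, p62, p63}, {0, 1} × {p61, p62}, {0, 1} × {p61, p62, p63}, {0, 1, 2} × {p61, p62}, {0, 1, 2} × {p61, p62, p63}}; |τ_{X×Y}| = 25.

Enumerate products U × V with U ∈ τ_X, V ∈ τ_Y (deduplicated):
  ∅ × ∅ = {} (∅)
  {2} × {p61} = {(2,p61)}
  {2} × {p62} = {(2,p62)}
  {0, 1} × {p61} = {(0,p61), (1,p61)}
  {0, 1} × {p62} = {(0,p62), (1,p62)}
  {2} × {p61, p62} = {(2,p61), (2,p62)}
  {0, 1, 2} × {p61} = {(0,p61), (1,p61), (2,p61)}
  {0, 1, 2} × {p62} = {(0,p62), (1,p62), (2,p62)}
  {2} × {p61, p62, p63} = {(2,p61), (2,p62), (2,p63)}
  {0, 1} × {p61, p62} = {(0,p61), (0,p62), (1,p61), (1,p62)}
  {0, 1} × {p61, p62, p63} = {(0,p61), (0,p62), (0,p63), (1,p61), (1,p62), (1,p63)}
  {0, 1, 2} × {p61, p62} = {(0,p61), (0,p62), (1,p61), (1,p62), (2,p61), (2,p62)}
  {0, 1, 2} × {p61, p62, p63} = {(0,p61), (0,p62), (0,p63), (1,p61), (1,p62), (1,p63), (2,p61), (2,p62), (2,p63)}
These 13 distinct sets form the basis B.
Close under arbitrary unions to get τ_{X×Y}; counting gives |τ_{X×Y}| = 25.


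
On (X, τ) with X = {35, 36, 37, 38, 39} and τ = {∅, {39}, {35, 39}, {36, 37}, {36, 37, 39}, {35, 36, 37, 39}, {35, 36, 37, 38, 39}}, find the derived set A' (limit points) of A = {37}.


A' = {36, 38}

For each x ∈ X, list the open sets U ∈ τ with x ∈ U, then check whether U ∩ (A ∖ {x}) ≠ ∅ for every such U.
  x = 35: open {35, 39} ∋ x has {35, 39} ∩ (A ∖ {35}) = ∅, so x is NOT a limit point.
  x = 36: opens ∋ x are {36, 37}, {36, 37, 39}, {35, 36, 37, 39}, {35, 36, 37, 38, 39}; each meets A ∖ {36}, so x IS a limit point.
  x = 37: open {36, 37} ∋ x has {36, 37} ∩ (A ∖ {37}) = ∅, so x is NOT a limit point.
  x = 38: opens ∋ x are {35, 36, 37, 38, 39}; each meets A ∖ {38}, so x IS a limit point.
  x = 39: open {39} ∋ x has {39} ∩ (A ∖ {39}) = ∅, so x is NOT a limit point.
Collecting: A' = {36, 38}.


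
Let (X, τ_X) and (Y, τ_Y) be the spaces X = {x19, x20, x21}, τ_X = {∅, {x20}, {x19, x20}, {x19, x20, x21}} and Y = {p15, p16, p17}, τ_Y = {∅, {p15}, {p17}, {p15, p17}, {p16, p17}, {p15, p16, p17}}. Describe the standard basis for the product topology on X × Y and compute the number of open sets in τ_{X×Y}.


Basis B = {∅ × ∅, {x20} × {p15}, {x20} × {p17}, {x19, x20} × {p15}, {x19, x20} × {p17}, {x20} × {p15, p17}, {x20} × {p16, p17}, {x19, x20, x21} × {p15}, {x19, x20, x21} × {p17}, {x20} × {p15, p16, p17}, {x19, x20} × {p15, p17}, {x19, x20} × {p16, p17}, {x19, x20} × {p15, p16, p17}, {x19, x20, x21} × {p15, p17}, {x19, x20, x21} × {p16, p17}, {x19, x20, x21} × {p15, p16, p17}}; |τ_{X×Y}| = 40.

Enumerate products U × V with U ∈ τ_X, V ∈ τ_Y (deduplicated):
  ∅ × ∅ = {} (∅)
  {x20} × {p15} = {(x20,p15)}
  {x20} × {p17} = {(x20,p17)}
  {x19, x20} × {p15} = {(x19,p15), (x20,p15)}
  {x19, x20} × {p17} = {(x19,p17), (x20,p17)}
  {x20} × {p15, p17} = {(x20,p15), (x20,p17)}
  {x20} × {p16, p17} = {(x20,p16), (x20,p17)}
  {x19, x20, x21} × {p15} = {(x19,p15), (x20,p15), (x21,p15)}
  {x19, x20, x21} × {p17} = {(x19,p17), (x20,p17), (x21,p17)}
  {x20} × {p15, p16, p17} = {(x20,p15), (x20,p16), (x20,p17)}
  {x19, x20} × {p15, p17} = {(x19,p15), (x19,p17), (x20,p15), (x20,p17)}
  {x19, x20} × {p16, p17} = {(x19,p16), (x19,p17), (x20,p16), (x20,p17)}
  {x19, x20} × {p15, p16, p17} = {(x19,p15), (x19,p16), (x19,p17), (x20,p15), (x20,p16), (x20,p17)}
  {x19, x20, x21} × {p15, p17} = {(x19,p15), (x19,p17), (x20,p15), (x20,p17), (x21,p15), (x21,p17)}
  {x19, x20, x21} × {p16, p17} = {(x19,p16), (x19,p17), (x20,p16), (x20,p17), (x21,p16), (x21,p17)}
  {x19, x20, x21} × {p15, p16, p17} = {(x19,p15), (x19,p16), (x19,p17), (x20,p15), (x20,p16), (x20,p17), (x21,p15), (x21,p16), (x21,p17)}
These 16 distinct sets form the basis B.
Close under arbitrary unions to get τ_{X×Y}; counting gives |τ_{X×Y}| = 40.


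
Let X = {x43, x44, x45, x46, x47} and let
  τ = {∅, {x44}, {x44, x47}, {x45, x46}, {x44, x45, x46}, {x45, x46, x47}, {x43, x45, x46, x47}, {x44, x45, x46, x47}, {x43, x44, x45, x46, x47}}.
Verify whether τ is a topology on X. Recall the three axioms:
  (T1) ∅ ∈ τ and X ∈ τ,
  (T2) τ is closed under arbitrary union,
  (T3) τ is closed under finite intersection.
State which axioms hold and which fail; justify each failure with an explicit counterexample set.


τ is NOT a topology on X.

Axiom (T1): ∅ ∈ τ? Yes; X ∈ τ? Yes.
Axiom (T2/T3): check pairwise unions and intersections of members of τ.
Counterexample for (T3): {x44, x47} ∩ {x45, x46, x47} = {x47} ∉ τ. Therefore τ is NOT a topology.


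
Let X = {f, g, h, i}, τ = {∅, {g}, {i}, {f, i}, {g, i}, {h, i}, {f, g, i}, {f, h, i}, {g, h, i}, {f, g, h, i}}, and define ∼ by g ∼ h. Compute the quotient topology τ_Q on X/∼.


X/∼ = {[f], [g=h], [i]}; |τ_Q| = 5.

Equivalence classes: [f], [g=h], [i].
Quotient map π: X → X/∼ sends f ↦ [f], g ↦ [g=h], h ↦ [g=h], i ↦ [i].
For each subset V ⊆ X/∼, compute π^{-1}(V) ⊆ X and check whether π^{-1}(V) ∈ τ. V is open in τ_Q iff π^{-1}(V) ∈ τ.
  V = {}: π^{-1}(V) = ∅ ∈ τ ✓.
  V = {[f]}: π^{-1}(V) = {f} ∉ τ ✗.
  V = {[g=h]}: π^{-1}(V) = {g, h} ∉ τ ✗.
  V = {[f], [g=h]}: π^{-1}(V) = {f, g, h} ∉ τ ✗.
  V = {[i]}: π^{-1}(V) = {i} ∈ τ ✓.
  V = {[f], [i]}: π^{-1}(V) = {f, i} ∈ τ ✓.
  V = {[g=h], [i]}: π^{-1}(V) = {g, h, i} ∈ τ ✓.
  V = {[f], [g=h], [i]}: π^{-1}(V) = {f, g, h, i} ∈ τ ✓.
Open sets in the quotient: τ_Q = {{}, {[i]}, {[f], [i]}, {[g=h], [i]}, {[f], [g=h], [i]}} (5 elements).


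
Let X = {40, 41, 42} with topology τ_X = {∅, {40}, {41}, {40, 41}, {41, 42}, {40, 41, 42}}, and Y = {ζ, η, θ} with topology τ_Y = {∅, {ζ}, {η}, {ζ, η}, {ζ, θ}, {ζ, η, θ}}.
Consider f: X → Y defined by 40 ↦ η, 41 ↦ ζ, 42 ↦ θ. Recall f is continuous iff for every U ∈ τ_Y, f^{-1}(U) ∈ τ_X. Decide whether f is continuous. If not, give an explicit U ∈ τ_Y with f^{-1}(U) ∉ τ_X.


f IS continuous.

Compute f^{-1}(U) for each U ∈ τ_Y:
  U = ∅: f^{-1}(U) = ∅ ∈ τ_X ✓.
  U = {ζ}: f^{-1}(U) = {41} ∈ τ_X ✓.
  U = {η}: f^{-1}(U) = {40} ∈ τ_X ✓.
  U = {ζ, η}: f^{-1}(U) = {40, 41} ∈ τ_X ✓.
  U = {ζ, θ}: f^{-1}(U) = {41, 42} ∈ τ_X ✓.
  U = {ζ, η, θ}: f^{-1}(U) = {40, 41, 42} ∈ τ_X ✓.
Every preimage lies in τ_X, so f IS continuous.


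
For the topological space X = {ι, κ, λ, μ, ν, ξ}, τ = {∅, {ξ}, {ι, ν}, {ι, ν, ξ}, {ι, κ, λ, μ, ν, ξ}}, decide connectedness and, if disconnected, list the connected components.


(X, τ) is connected.

Find clopen sets (U ∈ τ with X ∖ U ∈ τ):
  U = ∅, X ∖ U = {ι, κ, λ, μ, ν, ξ} — both open, so U is clopen.
  U = {ι, κ, λ, μ, ν, ξ}, X ∖ U = ∅ — both open, so U is clopen.
Only trivial clopens (∅ and X) exist, so (X, τ) is connected.
Compute connected components by grouping points that agree on all clopens:
  component: {ι, κ, λ, μ, ν, ξ}


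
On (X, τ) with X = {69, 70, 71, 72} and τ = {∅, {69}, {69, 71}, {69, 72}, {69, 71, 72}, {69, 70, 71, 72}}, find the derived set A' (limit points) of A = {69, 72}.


A' = {70, 71, 72}

For each x ∈ X, list the open sets U ∈ τ with x ∈ U, then check whether U ∩ (A ∖ {x}) ≠ ∅ for every such U.
  x = 69: open {69} ∋ x has {69} ∩ (A ∖ {69}) = ∅, so x is NOT a limit point.
  x = 70: opens ∋ x are {69, 70, 71, 72}; each meets A ∖ {70}, so x IS a limit point.
  x = 71: opens ∋ x are {69, 71}, {69, 71, 72}, {69, 70, 71, 72}; each meets A ∖ {71}, so x IS a limit point.
  x = 72: opens ∋ x are {69, 72}, {69, 71, 72}, {69, 70, 71, 72}; each meets A ∖ {72}, so x IS a limit point.
Collecting: A' = {70, 71, 72}.


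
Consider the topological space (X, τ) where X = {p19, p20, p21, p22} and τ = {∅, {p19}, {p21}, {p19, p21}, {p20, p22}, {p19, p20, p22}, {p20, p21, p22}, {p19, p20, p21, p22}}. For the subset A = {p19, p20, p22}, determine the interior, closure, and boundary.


int(A) = {p19, p20, p22}, cl(A) = {p19, p20, p22}, ∂A = ∅.

Closed sets in (X, τ) are complements of opens:
  closed(X, τ) = {∅, {p19}, {p21}, {p19, p21}, {p20, p22}, {p19, p20, p22}, {p20, p21, p22}, {p19, p20, p21, p22}}.
int(A) = ⋃ {U ∈ τ : U ⊆ A}. Opens contained in A: ∅, {p19}, {p20, p22}, {p19, p20, p22}.
Taking the union of these: int(A) = {p19, p20, p22}.
cl(A) = ⋂ {C closed : A ⊆ C}. Closed sets containing A: {p19, p20, p22}, {p19, p20, p21, p22}.
Intersecting these: cl(A) = {p19, p20, p22}.
∂A = cl(A) ∖ int(A) = {p19, p20, p22} ∖ {p19, p20, p22} = ∅.
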